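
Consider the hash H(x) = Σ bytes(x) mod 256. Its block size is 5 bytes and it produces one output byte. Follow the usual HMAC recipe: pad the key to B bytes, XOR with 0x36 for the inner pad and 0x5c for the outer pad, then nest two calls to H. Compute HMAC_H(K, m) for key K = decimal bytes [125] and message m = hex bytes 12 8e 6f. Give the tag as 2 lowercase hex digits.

Key decimal bytes [125] = 7d is 1 byte ≤ B = 5; zero-pad to 5 bytes: K' = 7d 00 00 00 00.
K' ⊕ ipad = 4b 36 36 36 36.  K' ⊕ opad = 21 5c 5c 5c 5c.
Inner input = (K'⊕ipad) ∥ m = 4b 36 36 36 36 ∥ 12 8e 6f.
Inner hash: sum = 75+54+54+54+54+18+142+111 = 562; mod 256 = 50 → 32.
Outer input = (K'⊕opad) ∥ inner = 21 5c 5c 5c 5c ∥ 32.
Outer hash (tag): sum = 33+92+92+92+92+50 = 451; mod 256 = 195 → c3.

c3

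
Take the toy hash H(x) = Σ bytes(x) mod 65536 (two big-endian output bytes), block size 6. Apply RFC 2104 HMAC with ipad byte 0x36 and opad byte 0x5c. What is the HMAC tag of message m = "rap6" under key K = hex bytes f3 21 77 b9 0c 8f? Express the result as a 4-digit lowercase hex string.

037b

Key hex bytes f3 21 77 b9 0c 8f is exactly B = 6 bytes: K' = f3 21 77 b9 0c 8f.
K' ⊕ ipad = c5 17 41 8f 3a b9.  K' ⊕ opad = af 7d 2b e5 50 d3.
Inner input = (K'⊕ipad) ∥ m = c5 17 41 8f 3a b9 ∥ 72 61 70 36.
Inner hash: sum = 197+23+65+143+58+185+114+97+112+54 = 1048 → 04 18.
Outer input = (K'⊕opad) ∥ inner = af 7d 2b e5 50 d3 ∥ 04 18.
Outer hash (tag): sum = 175+125+43+229+80+211+4+24 = 891 → 03 7b.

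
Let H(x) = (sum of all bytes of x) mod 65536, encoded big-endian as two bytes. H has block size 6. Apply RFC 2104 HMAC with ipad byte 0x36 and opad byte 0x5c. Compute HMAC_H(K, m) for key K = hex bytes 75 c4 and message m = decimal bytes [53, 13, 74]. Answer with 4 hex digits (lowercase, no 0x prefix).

02cc

Key hex bytes 75 c4 is 2 bytes ≤ B = 6; zero-pad to 6 bytes: K' = 75 c4 00 00 00 00.
K' ⊕ ipad = 43 f2 36 36 36 36.  K' ⊕ opad = 29 98 5c 5c 5c 5c.
Inner input = (K'⊕ipad) ∥ m = 43 f2 36 36 36 36 ∥ 35 0d 4a.
Inner hash: sum = 67+242+54+54+54+54+53+13+74 = 665 → 02 99.
Outer input = (K'⊕opad) ∥ inner = 29 98 5c 5c 5c 5c ∥ 02 99.
Outer hash (tag): sum = 41+152+92+92+92+92+2+153 = 716 → 02 cc.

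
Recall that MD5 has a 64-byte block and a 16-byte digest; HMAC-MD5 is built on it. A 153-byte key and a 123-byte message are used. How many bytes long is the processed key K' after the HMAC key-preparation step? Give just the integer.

64

Key is 153 > 64 bytes, so it is hashed to 16 bytes then zero-padded to 64: |K'| = 64.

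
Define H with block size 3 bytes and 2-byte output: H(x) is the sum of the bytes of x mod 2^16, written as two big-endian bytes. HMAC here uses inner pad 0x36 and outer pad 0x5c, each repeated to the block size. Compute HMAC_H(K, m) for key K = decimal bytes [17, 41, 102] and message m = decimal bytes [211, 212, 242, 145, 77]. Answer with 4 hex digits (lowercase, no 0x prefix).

Key decimal bytes [17, 41, 102] = 11 29 66 is exactly B = 3 bytes: K' = 11 29 66.
K' ⊕ ipad = 27 1f 50.  K' ⊕ opad = 4d 75 3a.
Inner input = (K'⊕ipad) ∥ m = 27 1f 50 ∥ d3 d4 f2 91 4d.
Inner hash: sum = 39+31+80+211+212+242+145+77 = 1037 → 04 0d.
Outer input = (K'⊕opad) ∥ inner = 4d 75 3a ∥ 04 0d.
Outer hash (tag): sum = 77+117+58+4+13 = 269 → 01 0d.

010d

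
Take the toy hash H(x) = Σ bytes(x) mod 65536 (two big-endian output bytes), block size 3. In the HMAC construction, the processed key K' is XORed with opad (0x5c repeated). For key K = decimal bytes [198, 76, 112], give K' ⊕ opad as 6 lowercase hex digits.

9a102c

Key decimal bytes [198, 76, 112] = c6 4c 70 is exactly B = 3 bytes: K' = c6 4c 70.
XOR each byte with 0x5c: c6⊕5c=9a, 4c⊕5c=10, 70⊕5c=2c.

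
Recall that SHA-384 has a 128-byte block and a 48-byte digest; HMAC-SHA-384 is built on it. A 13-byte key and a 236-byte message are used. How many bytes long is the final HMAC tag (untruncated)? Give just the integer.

48

The tag is one SHA-384 digest: 48 bytes.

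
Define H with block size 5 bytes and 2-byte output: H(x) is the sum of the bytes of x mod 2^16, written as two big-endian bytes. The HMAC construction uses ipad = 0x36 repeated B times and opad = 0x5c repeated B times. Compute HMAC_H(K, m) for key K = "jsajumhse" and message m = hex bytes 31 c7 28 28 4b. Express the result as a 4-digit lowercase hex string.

Key "jsajumhse" = 6a 73 61 6a 75 6d 68 73 65 is 9 bytes > B = 5, so hash it first: H(key) = 03 ca, then zero-pad to 5 bytes: K' = 03 ca 00 00 00.
K' ⊕ ipad = 35 fc 36 36 36.  K' ⊕ opad = 5f 96 5c 5c 5c.
Inner input = (K'⊕ipad) ∥ m = 35 fc 36 36 36 ∥ 31 c7 28 28 4b.
Inner hash: sum = 53+252+54+54+54+49+199+40+40+75 = 870 → 03 66.
Outer input = (K'⊕opad) ∥ inner = 5f 96 5c 5c 5c ∥ 03 66.
Outer hash (tag): sum = 95+150+92+92+92+3+102 = 626 → 02 72.

0272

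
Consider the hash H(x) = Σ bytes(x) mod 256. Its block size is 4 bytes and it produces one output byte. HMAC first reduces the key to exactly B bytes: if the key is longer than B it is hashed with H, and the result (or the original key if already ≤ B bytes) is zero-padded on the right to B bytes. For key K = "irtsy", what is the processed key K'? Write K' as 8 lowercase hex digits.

3b000000

|K| = 5 > B = 4, so first hash the key.
H(K): sum = 105+114+116+115+121 = 571; mod 256 = 59 → 3b.
Zero-pad H(K) = 3b to 4 bytes: K' = 3b 00 00 00.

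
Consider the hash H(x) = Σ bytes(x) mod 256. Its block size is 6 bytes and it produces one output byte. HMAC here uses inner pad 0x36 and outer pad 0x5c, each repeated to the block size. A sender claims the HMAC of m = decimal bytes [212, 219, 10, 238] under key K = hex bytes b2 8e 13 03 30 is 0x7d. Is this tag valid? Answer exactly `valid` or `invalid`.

Key hex bytes b2 8e 13 03 30 is 5 bytes ≤ B = 6; zero-pad to 6 bytes: K' = b2 8e 13 03 30 00.
K' ⊕ ipad = 84 b8 25 35 06 36; K' ⊕ opad = ee d2 4f 5f 6c 5c.
Inner hash: sum = 132+184+37+53+6+54+212+219+10+238 = 1145; mod 256 = 121 → 79.
Outer hash (recomputed tag): sum = 238+210+79+95+108+92+121 = 943; mod 256 = 175 → af.
Recomputed tag = af; claimed = 7d → mismatch.

invalid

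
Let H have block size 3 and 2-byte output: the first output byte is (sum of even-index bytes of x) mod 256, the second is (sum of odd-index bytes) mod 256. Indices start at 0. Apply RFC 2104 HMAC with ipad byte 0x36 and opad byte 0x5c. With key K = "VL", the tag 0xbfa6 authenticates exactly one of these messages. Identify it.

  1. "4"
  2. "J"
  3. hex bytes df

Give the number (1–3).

3

Key "VL" = 56 4c is 2 bytes ≤ B = 3; zero-pad to 3 bytes: K' = 56 4c 00.
K' ⊕ ipad = 60 7a 36; K' ⊕ opad = 0a 10 5c.
m1: inner = H(60 7a 36 34) = 96 ae; tag = H(0a 10 5c 96 ae) = 14a6
m2: inner = H(60 7a 36 4a) = 96 c4; tag = H(0a 10 5c 96 c4) = 2aa6
m3: inner = H(60 7a 36 df) = 96 59; tag = H(0a 10 5c 96 59) = bfa6 ← matches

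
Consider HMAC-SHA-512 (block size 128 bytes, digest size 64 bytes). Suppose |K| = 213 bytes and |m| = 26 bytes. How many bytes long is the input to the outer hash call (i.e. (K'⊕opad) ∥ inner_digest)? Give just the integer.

192

Key is 213 > 128 bytes, so it is hashed to 64 bytes then zero-padded to 128: |K'| = 128.
Outer input = (K'⊕opad) ∥ H(inner) → 128 + 64 = 192 bytes.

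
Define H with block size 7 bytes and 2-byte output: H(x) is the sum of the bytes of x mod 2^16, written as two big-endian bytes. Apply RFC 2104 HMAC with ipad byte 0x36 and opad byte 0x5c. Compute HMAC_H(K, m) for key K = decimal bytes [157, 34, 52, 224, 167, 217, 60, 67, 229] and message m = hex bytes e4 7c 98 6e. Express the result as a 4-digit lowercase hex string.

033a

Key decimal bytes [157, 34, 52, 224, 167, 217, 60, 67, 229] = 9d 22 34 e0 a7 d9 3c 43 e5 is 9 bytes > B = 7, so hash it first: H(key) = 04 b7, then zero-pad to 7 bytes: K' = 04 b7 00 00 00 00 00.
K' ⊕ ipad = 32 81 36 36 36 36 36.  K' ⊕ opad = 58 eb 5c 5c 5c 5c 5c.
Inner input = (K'⊕ipad) ∥ m = 32 81 36 36 36 36 36 ∥ e4 7c 98 6e.
Inner hash: sum = 50+129+54+54+54+54+54+228+124+152+110 = 1063 → 04 27.
Outer input = (K'⊕opad) ∥ inner = 58 eb 5c 5c 5c 5c 5c ∥ 04 27.
Outer hash (tag): sum = 88+235+92+92+92+92+92+4+39 = 826 → 03 3a.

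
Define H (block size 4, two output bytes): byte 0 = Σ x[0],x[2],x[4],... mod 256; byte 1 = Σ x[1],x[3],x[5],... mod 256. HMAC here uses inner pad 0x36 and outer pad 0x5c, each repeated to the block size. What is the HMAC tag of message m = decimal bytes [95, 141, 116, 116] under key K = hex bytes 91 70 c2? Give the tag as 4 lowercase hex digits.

Key hex bytes 91 70 c2 is 3 bytes ≤ B = 4; zero-pad to 4 bytes: K' = 91 70 c2 00.
K' ⊕ ipad = a7 46 f4 36.  K' ⊕ opad = cd 2c 9e 5c.
Inner input = (K'⊕ipad) ∥ m = a7 46 f4 36 ∥ 5f 8d 74 74.
Inner hash: even-index sum = 622 mod 256 = 110; odd-index sum = 381 mod 256 = 125 → 6e 7d.
Outer input = (K'⊕opad) ∥ inner = cd 2c 9e 5c ∥ 6e 7d.
Outer hash (tag): even-index sum = 473 mod 256 = 217; odd-index sum = 261 mod 256 = 5 → d9 05.

d905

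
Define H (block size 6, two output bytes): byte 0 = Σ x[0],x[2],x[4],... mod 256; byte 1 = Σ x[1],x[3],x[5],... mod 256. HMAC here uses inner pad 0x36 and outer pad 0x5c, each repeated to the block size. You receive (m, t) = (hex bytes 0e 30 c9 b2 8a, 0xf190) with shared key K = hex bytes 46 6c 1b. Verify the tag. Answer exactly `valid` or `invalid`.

valid

Key hex bytes 46 6c 1b is 3 bytes ≤ B = 6; zero-pad to 6 bytes: K' = 46 6c 1b 00 00 00.
K' ⊕ ipad = 70 5a 2d 36 36 36; K' ⊕ opad = 1a 30 47 5c 5c 5c.
Inner hash: even-index sum = 564 mod 256 = 52; odd-index sum = 424 mod 256 = 168 → 34 a8.
Outer hash (recomputed tag): even-index sum = 241 mod 256 = 241; odd-index sum = 400 mod 256 = 144 → f1 90.
Recomputed tag = f190; claimed = f190 → match.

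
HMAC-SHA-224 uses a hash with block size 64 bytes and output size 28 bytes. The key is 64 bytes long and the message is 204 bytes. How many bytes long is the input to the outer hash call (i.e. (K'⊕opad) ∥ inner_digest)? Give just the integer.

92

Key is 64 ≤ 64 bytes, zero-padded: |K'| = 64.
Outer input = (K'⊕opad) ∥ H(inner) → 64 + 28 = 92 bytes.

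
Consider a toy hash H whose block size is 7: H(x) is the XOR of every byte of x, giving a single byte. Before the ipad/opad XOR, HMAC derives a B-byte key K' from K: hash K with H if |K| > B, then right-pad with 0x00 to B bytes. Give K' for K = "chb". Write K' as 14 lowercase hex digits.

Key "chb" = 63 68 62 is 3 bytes ≤ B = 7; zero-pad to 7 bytes: K' = 63 68 62 00 00 00 00.

63686200000000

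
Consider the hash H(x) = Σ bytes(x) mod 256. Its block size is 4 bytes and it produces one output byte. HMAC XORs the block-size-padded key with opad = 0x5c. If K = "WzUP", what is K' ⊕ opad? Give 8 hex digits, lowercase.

Key "WzUP" = 57 7a 55 50 is exactly B = 4 bytes: K' = 57 7a 55 50.
XOR each byte with 0x5c: 57⊕5c=0b, 7a⊕5c=26, 55⊕5c=09, 50⊕5c=0c.

0b26090c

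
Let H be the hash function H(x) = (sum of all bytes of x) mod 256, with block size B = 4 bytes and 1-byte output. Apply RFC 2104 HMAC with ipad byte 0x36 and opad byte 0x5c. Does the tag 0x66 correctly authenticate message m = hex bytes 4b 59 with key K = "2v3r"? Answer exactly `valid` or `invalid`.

valid

Key "2v3r" = 32 76 33 72 is exactly B = 4 bytes: K' = 32 76 33 72.
K' ⊕ ipad = 04 40 05 44; K' ⊕ opad = 6e 2a 6f 2e.
Inner hash: sum = 4+64+5+68+75+89 = 305; mod 256 = 49 → 31.
Outer hash (recomputed tag): sum = 110+42+111+46+49 = 358; mod 256 = 102 → 66.
Recomputed tag = 66; claimed = 66 → match.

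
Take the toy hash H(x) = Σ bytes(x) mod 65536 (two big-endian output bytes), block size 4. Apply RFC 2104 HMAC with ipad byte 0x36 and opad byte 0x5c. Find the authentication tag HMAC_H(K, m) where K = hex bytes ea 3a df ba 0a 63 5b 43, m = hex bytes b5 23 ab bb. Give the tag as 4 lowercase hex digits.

028b

Key hex bytes ea 3a df ba 0a 63 5b 43 is 8 bytes > B = 4, so hash it first: H(key) = 03 c8, then zero-pad to 4 bytes: K' = 03 c8 00 00.
K' ⊕ ipad = 35 fe 36 36.  K' ⊕ opad = 5f 94 5c 5c.
Inner input = (K'⊕ipad) ∥ m = 35 fe 36 36 ∥ b5 23 ab bb.
Inner hash: sum = 53+254+54+54+181+35+171+187 = 989 → 03 dd.
Outer input = (K'⊕opad) ∥ inner = 5f 94 5c 5c ∥ 03 dd.
Outer hash (tag): sum = 95+148+92+92+3+221 = 651 → 02 8b.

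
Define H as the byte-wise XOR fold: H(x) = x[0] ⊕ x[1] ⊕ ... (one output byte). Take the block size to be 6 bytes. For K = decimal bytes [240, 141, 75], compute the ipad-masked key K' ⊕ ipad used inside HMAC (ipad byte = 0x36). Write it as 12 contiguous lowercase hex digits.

c6bb7d363636

Key decimal bytes [240, 141, 75] = f0 8d 4b is 3 bytes ≤ B = 6; zero-pad to 6 bytes: K' = f0 8d 4b 00 00 00.
XOR each byte with 0x36: f0⊕36=c6, 8d⊕36=bb, 4b⊕36=7d, 00⊕36=36, 00⊕36=36, 00⊕36=36.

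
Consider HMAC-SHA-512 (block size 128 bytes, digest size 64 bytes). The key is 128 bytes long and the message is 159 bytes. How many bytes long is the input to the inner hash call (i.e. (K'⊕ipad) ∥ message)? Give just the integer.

287

Key is 128 ≤ 128 bytes, zero-padded: |K'| = 128.
Inner input = (K'⊕ipad) ∥ m → 128 + 159 = 287 bytes.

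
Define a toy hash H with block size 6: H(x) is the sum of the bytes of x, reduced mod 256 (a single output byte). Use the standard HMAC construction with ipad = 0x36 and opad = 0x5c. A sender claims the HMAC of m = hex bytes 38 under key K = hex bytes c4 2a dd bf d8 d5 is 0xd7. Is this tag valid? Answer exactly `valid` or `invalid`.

invalid

Key hex bytes c4 2a dd bf d8 d5 is exactly B = 6 bytes: K' = c4 2a dd bf d8 d5.
K' ⊕ ipad = f2 1c eb 89 ee e3; K' ⊕ opad = 98 76 81 e3 84 89.
Inner hash: sum = 242+28+235+137+238+227+56 = 1163; mod 256 = 139 → 8b.
Outer hash (recomputed tag): sum = 152+118+129+227+132+137+139 = 1034; mod 256 = 10 → 0a.
Recomputed tag = 0a; claimed = d7 → mismatch.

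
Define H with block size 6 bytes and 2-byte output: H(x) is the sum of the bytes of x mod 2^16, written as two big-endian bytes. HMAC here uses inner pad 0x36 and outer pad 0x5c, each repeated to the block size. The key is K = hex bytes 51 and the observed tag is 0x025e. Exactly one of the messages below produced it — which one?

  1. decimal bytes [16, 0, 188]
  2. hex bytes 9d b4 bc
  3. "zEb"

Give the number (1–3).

Key hex bytes 51 is 1 byte ≤ B = 6; zero-pad to 6 bytes: K' = 51 00 00 00 00 00.
K' ⊕ ipad = 67 36 36 36 36 36; K' ⊕ opad = 0d 5c 5c 5c 5c 5c.
m1: inner = H(67 36 36 36 36 36 10 00 bc) = 02 41; tag = H(0d 5c 5c 5c 5c 5c 02 41) = 021c
m2: inner = H(67 36 36 36 36 36 9d b4 bc) = 03 82; tag = H(0d 5c 5c 5c 5c 5c 03 82) = 025e ← matches
m3: inner = H(67 36 36 36 36 36 7a 45 62) = 02 96; tag = H(0d 5c 5c 5c 5c 5c 02 96) = 0271

2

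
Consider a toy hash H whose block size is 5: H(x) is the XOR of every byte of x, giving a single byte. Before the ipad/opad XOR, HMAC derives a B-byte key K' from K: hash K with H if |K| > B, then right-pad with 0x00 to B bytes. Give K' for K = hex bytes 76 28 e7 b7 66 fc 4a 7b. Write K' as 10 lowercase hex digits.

|K| = 8 > B = 5, so first hash the key.
H(K): XOR 76⊕28⊕e7⊕b7⊕66⊕fc⊕4a⊕7b = a5.
Zero-pad H(K) = a5 to 5 bytes: K' = a5 00 00 00 00.

a500000000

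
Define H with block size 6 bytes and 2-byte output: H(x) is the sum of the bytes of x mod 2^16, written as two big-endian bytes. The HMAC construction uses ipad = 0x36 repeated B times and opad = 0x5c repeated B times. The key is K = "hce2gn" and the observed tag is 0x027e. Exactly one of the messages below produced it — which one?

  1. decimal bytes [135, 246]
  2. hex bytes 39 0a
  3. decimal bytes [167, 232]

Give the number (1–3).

Key "hce2gn" = 68 63 65 32 67 6e is exactly B = 6 bytes: K' = 68 63 65 32 67 6e.
K' ⊕ ipad = 5e 55 53 04 51 58; K' ⊕ opad = 34 3f 39 6e 3b 32.
m1: inner = H(5e 55 53 04 51 58 87 f6) = 03 30; tag = H(34 3f 39 6e 3b 32 03 30) = 01ba
m2: inner = H(5e 55 53 04 51 58 39 0a) = 01 f6; tag = H(34 3f 39 6e 3b 32 01 f6) = 027e ← matches
m3: inner = H(5e 55 53 04 51 58 a7 e8) = 03 42; tag = H(34 3f 39 6e 3b 32 03 42) = 01cc

2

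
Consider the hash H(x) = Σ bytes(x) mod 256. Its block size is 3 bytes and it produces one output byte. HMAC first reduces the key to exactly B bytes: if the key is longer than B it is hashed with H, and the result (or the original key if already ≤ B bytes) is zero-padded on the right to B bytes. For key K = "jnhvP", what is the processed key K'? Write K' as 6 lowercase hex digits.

060000

|K| = 5 > B = 3, so first hash the key.
H(K): sum = 106+110+104+118+80 = 518; mod 256 = 6 → 06.
Zero-pad H(K) = 06 to 3 bytes: K' = 06 00 00.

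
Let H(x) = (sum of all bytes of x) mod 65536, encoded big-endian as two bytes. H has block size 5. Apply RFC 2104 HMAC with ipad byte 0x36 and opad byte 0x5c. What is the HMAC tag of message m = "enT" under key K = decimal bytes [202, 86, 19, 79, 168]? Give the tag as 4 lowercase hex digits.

02b8

Key decimal bytes [202, 86, 19, 79, 168] = ca 56 13 4f a8 is exactly B = 5 bytes: K' = ca 56 13 4f a8.
K' ⊕ ipad = fc 60 25 79 9e.  K' ⊕ opad = 96 0a 4f 13 f4.
Inner input = (K'⊕ipad) ∥ m = fc 60 25 79 9e ∥ 65 6e 54.
Inner hash: sum = 252+96+37+121+158+101+110+84 = 959 → 03 bf.
Outer input = (K'⊕opad) ∥ inner = 96 0a 4f 13 f4 ∥ 03 bf.
Outer hash (tag): sum = 150+10+79+19+244+3+191 = 696 → 02 b8.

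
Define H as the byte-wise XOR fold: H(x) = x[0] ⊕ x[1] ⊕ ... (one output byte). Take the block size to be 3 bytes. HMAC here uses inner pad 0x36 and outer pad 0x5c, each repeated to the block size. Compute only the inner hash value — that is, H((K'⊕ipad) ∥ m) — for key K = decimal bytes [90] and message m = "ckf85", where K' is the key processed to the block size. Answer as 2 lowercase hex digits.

0f

Key decimal bytes [90] = 5a is 1 byte ≤ B = 3; zero-pad to 3 bytes: K' = 5a 00 00.
K' ⊕ ipad = 6c 36 36.
Inner input = 6c 36 36 ∥ 63 6b 66 38 35.
Inner hash: XOR 6c⊕36⊕36⊕63⊕6b⊕66⊕38⊕35 = 0f.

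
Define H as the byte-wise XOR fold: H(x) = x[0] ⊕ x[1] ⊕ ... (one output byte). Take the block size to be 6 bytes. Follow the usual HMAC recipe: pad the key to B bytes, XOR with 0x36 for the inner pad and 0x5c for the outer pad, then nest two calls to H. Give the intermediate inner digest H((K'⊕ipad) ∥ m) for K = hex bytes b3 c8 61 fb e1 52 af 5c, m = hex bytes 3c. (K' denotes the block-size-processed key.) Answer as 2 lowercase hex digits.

9d

Key hex bytes b3 c8 61 fb e1 52 af 5c is 8 bytes > B = 6, so hash it first: H(key) = a1, then zero-pad to 6 bytes: K' = a1 00 00 00 00 00.
K' ⊕ ipad = 97 36 36 36 36 36.
Inner input = 97 36 36 36 36 36 ∥ 3c.
Inner hash: XOR 97⊕36⊕36⊕36⊕36⊕36⊕3c = 9d.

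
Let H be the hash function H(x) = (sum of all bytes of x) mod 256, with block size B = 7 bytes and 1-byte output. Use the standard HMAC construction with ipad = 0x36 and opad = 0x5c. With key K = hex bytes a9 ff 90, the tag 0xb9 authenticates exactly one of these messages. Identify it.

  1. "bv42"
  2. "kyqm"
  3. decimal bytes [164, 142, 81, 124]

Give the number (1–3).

3

Key hex bytes a9 ff 90 is 3 bytes ≤ B = 7; zero-pad to 7 bytes: K' = a9 ff 90 00 00 00 00.
K' ⊕ ipad = 9f c9 a6 36 36 36 36; K' ⊕ opad = f5 a3 cc 5c 5c 5c 5c.
m1: inner = H(9f c9 a6 36 36 36 36 62 76 34 32) = 24; tag = H(f5 a3 cc 5c 5c 5c 5c 24) = f8
m2: inner = H(9f c9 a6 36 36 36 36 6b 79 71 6d) = a8; tag = H(f5 a3 cc 5c 5c 5c 5c a8) = 7c
m3: inner = H(9f c9 a6 36 36 36 36 a4 8e 51 7c) = e5; tag = H(f5 a3 cc 5c 5c 5c 5c e5) = b9 ← matches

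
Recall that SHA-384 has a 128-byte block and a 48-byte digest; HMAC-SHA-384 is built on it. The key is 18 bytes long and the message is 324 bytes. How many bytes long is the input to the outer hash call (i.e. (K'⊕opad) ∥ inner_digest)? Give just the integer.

176

Key is 18 ≤ 128 bytes, zero-padded: |K'| = 128.
Outer input = (K'⊕opad) ∥ H(inner) → 128 + 48 = 176 bytes.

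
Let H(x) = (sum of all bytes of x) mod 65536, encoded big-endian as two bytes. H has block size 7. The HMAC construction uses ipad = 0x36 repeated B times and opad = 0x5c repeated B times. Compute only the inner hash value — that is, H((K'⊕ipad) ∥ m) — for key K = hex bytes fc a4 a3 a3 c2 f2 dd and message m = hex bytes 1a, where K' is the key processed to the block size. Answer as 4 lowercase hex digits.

0543

Key hex bytes fc a4 a3 a3 c2 f2 dd is exactly B = 7 bytes: K' = fc a4 a3 a3 c2 f2 dd.
K' ⊕ ipad = ca 92 95 95 f4 c4 eb.
Inner input = ca 92 95 95 f4 c4 eb ∥ 1a.
Inner hash: sum = 202+146+149+149+244+196+235+26 = 1347 → 05 43.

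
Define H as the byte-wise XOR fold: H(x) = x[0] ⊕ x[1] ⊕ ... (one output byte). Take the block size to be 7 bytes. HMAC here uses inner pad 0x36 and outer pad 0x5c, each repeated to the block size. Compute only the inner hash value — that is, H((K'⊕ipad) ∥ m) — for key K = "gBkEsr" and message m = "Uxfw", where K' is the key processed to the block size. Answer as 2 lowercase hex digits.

00

Key "gBkEsr" = 67 42 6b 45 73 72 is 6 bytes ≤ B = 7; zero-pad to 7 bytes: K' = 67 42 6b 45 73 72 00.
K' ⊕ ipad = 51 74 5d 73 45 44 36.
Inner input = 51 74 5d 73 45 44 36 ∥ 55 78 66 77.
Inner hash: XOR 51⊕74⊕5d⊕73⊕45⊕44⊕36⊕55⊕78⊕66⊕77 = 00.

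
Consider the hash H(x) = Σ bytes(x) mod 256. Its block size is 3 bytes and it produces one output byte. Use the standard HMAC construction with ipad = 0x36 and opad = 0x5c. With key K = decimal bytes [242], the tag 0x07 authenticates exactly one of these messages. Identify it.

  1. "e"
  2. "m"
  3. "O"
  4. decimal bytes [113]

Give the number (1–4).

Key decimal bytes [242] = f2 is 1 byte ≤ B = 3; zero-pad to 3 bytes: K' = f2 00 00.
K' ⊕ ipad = c4 36 36; K' ⊕ opad = ae 5c 5c.
m1: inner = H(c4 36 36 65) = 95; tag = H(ae 5c 5c 95) = fb
m2: inner = H(c4 36 36 6d) = 9d; tag = H(ae 5c 5c 9d) = 03
m3: inner = H(c4 36 36 4f) = 7f; tag = H(ae 5c 5c 7f) = e5
m4: inner = H(c4 36 36 71) = a1; tag = H(ae 5c 5c a1) = 07 ← matches

4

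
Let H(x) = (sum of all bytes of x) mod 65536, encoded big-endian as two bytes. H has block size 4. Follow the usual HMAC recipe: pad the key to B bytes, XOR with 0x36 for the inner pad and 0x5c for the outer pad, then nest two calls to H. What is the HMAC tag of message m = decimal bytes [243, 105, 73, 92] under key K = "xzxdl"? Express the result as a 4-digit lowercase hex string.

022b

Key "xzxdl" = 78 7a 78 64 6c is 5 bytes > B = 4, so hash it first: H(key) = 02 3a, then zero-pad to 4 bytes: K' = 02 3a 00 00.
K' ⊕ ipad = 34 0c 36 36.  K' ⊕ opad = 5e 66 5c 5c.
Inner input = (K'⊕ipad) ∥ m = 34 0c 36 36 ∥ f3 69 49 5c.
Inner hash: sum = 52+12+54+54+243+105+73+92 = 685 → 02 ad.
Outer input = (K'⊕opad) ∥ inner = 5e 66 5c 5c ∥ 02 ad.
Outer hash (tag): sum = 94+102+92+92+2+173 = 555 → 02 2b.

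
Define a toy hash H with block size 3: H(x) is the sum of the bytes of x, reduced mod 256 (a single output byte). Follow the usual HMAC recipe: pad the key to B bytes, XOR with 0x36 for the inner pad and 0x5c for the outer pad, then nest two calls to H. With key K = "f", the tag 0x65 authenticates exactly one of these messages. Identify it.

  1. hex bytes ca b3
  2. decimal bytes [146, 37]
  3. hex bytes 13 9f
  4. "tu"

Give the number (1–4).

2

Key "f" = 66 is 1 byte ≤ B = 3; zero-pad to 3 bytes: K' = 66 00 00.
K' ⊕ ipad = 50 36 36; K' ⊕ opad = 3a 5c 5c.
m1: inner = H(50 36 36 ca b3) = 39; tag = H(3a 5c 5c 39) = 2b
m2: inner = H(50 36 36 92 25) = 73; tag = H(3a 5c 5c 73) = 65 ← matches
m3: inner = H(50 36 36 13 9f) = 6e; tag = H(3a 5c 5c 6e) = 60
m4: inner = H(50 36 36 74 75) = a5; tag = H(3a 5c 5c a5) = 97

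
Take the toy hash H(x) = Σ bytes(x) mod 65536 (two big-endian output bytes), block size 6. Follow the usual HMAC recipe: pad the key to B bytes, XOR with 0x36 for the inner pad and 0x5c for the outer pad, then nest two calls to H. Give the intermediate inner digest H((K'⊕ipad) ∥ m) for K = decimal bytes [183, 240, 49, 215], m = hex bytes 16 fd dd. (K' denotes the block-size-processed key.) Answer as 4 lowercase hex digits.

Key decimal bytes [183, 240, 49, 215] = b7 f0 31 d7 is 4 bytes ≤ B = 6; zero-pad to 6 bytes: K' = b7 f0 31 d7 00 00.
K' ⊕ ipad = 81 c6 07 e1 36 36.
Inner input = 81 c6 07 e1 36 36 ∥ 16 fd dd.
Inner hash: sum = 129+198+7+225+54+54+22+253+221 = 1163 → 04 8b.

048b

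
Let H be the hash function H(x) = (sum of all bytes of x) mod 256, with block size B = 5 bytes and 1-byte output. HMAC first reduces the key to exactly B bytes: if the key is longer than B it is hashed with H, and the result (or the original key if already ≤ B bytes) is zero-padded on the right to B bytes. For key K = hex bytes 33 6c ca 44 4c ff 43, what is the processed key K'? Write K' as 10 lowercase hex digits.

|K| = 7 > B = 5, so first hash the key.
H(K): sum = 51+108+202+68+76+255+67 = 827; mod 256 = 59 → 3b.
Zero-pad H(K) = 3b to 5 bytes: K' = 3b 00 00 00 00.

3b00000000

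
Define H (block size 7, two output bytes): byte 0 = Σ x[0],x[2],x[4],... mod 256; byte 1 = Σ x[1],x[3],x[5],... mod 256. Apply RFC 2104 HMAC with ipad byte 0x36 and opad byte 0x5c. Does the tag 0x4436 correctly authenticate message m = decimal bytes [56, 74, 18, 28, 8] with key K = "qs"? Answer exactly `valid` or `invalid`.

Key "qs" = 71 73 is 2 bytes ≤ B = 7; zero-pad to 7 bytes: K' = 71 73 00 00 00 00 00.
K' ⊕ ipad = 47 45 36 36 36 36 36; K' ⊕ opad = 2d 2f 5c 5c 5c 5c 5c.
Inner hash: even-index sum = 335 mod 256 = 79; odd-index sum = 259 mod 256 = 3 → 4f 03.
Outer hash (recomputed tag): even-index sum = 324 mod 256 = 68; odd-index sum = 310 mod 256 = 54 → 44 36.
Recomputed tag = 4436; claimed = 4436 → match.

valid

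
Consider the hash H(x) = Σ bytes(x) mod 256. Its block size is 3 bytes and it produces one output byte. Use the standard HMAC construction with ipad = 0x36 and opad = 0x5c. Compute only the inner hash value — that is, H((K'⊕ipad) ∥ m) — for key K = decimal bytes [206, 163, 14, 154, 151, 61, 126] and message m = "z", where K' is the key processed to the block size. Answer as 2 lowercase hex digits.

Key decimal bytes [206, 163, 14, 154, 151, 61, 126] = ce a3 0e 9a 97 3d 7e is 7 bytes > B = 3, so hash it first: H(key) = 6b, then zero-pad to 3 bytes: K' = 6b 00 00.
K' ⊕ ipad = 5d 36 36.
Inner input = 5d 36 36 ∥ 7a.
Inner hash: sum = 93+54+54+122 = 323; mod 256 = 67 → 43.

43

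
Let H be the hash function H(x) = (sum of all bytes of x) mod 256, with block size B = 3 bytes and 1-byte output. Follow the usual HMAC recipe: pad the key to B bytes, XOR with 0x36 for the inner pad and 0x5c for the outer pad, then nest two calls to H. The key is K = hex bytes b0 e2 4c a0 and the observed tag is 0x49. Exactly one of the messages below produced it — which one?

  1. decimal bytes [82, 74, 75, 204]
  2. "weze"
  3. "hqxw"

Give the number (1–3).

Key hex bytes b0 e2 4c a0 is 4 bytes > B = 3, so hash it first: H(key) = 7e, then zero-pad to 3 bytes: K' = 7e 00 00.
K' ⊕ ipad = 48 36 36; K' ⊕ opad = 22 5c 5c.
m1: inner = H(48 36 36 52 4a 4b cc) = 67; tag = H(22 5c 5c 67) = 41
m2: inner = H(48 36 36 77 65 7a 65) = 6f; tag = H(22 5c 5c 6f) = 49 ← matches
m3: inner = H(48 36 36 68 71 78 77) = 7c; tag = H(22 5c 5c 7c) = 56

2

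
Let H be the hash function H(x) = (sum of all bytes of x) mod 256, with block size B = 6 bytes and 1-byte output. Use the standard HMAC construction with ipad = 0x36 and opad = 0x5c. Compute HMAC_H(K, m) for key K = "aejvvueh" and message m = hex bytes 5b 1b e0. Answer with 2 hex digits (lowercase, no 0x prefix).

Key "aejvvueh" = 61 65 6a 76 76 75 65 68 is 8 bytes > B = 6, so hash it first: H(key) = 5e, then zero-pad to 6 bytes: K' = 5e 00 00 00 00 00.
K' ⊕ ipad = 68 36 36 36 36 36.  K' ⊕ opad = 02 5c 5c 5c 5c 5c.
Inner input = (K'⊕ipad) ∥ m = 68 36 36 36 36 36 ∥ 5b 1b e0.
Inner hash: sum = 104+54+54+54+54+54+91+27+224 = 716; mod 256 = 204 → cc.
Outer input = (K'⊕opad) ∥ inner = 02 5c 5c 5c 5c 5c ∥ cc.
Outer hash (tag): sum = 2+92+92+92+92+92+204 = 666; mod 256 = 154 → 9a.

9a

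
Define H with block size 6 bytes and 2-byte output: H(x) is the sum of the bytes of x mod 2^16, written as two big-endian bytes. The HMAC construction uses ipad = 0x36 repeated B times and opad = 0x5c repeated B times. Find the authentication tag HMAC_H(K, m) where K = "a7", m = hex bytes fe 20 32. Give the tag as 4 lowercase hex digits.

Key "a7" = 61 37 is 2 bytes ≤ B = 6; zero-pad to 6 bytes: K' = 61 37 00 00 00 00.
K' ⊕ ipad = 57 01 36 36 36 36.  K' ⊕ opad = 3d 6b 5c 5c 5c 5c.
Inner input = (K'⊕ipad) ∥ m = 57 01 36 36 36 36 ∥ fe 20 32.
Inner hash: sum = 87+1+54+54+54+54+254+32+50 = 640 → 02 80.
Outer input = (K'⊕opad) ∥ inner = 3d 6b 5c 5c 5c 5c ∥ 02 80.
Outer hash (tag): sum = 61+107+92+92+92+92+2+128 = 666 → 02 9a.

029a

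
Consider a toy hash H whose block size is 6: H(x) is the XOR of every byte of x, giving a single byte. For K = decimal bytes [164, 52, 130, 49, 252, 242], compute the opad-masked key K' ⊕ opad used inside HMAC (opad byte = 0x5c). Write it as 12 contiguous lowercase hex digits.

f868de6da0ae

Key decimal bytes [164, 52, 130, 49, 252, 242] = a4 34 82 31 fc f2 is exactly B = 6 bytes: K' = a4 34 82 31 fc f2.
XOR each byte with 0x5c: a4⊕5c=f8, 34⊕5c=68, 82⊕5c=de, 31⊕5c=6d, fc⊕5c=a0, f2⊕5c=ae.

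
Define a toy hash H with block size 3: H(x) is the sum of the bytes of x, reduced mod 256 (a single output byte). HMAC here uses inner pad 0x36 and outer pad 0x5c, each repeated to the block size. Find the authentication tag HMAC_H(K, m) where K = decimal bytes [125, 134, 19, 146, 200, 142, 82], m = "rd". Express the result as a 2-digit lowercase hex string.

Key decimal bytes [125, 134, 19, 146, 200, 142, 82] = 7d 86 13 92 c8 8e 52 is 7 bytes > B = 3, so hash it first: H(key) = 50, then zero-pad to 3 bytes: K' = 50 00 00.
K' ⊕ ipad = 66 36 36.  K' ⊕ opad = 0c 5c 5c.
Inner input = (K'⊕ipad) ∥ m = 66 36 36 ∥ 72 64.
Inner hash: sum = 102+54+54+114+100 = 424; mod 256 = 168 → a8.
Outer input = (K'⊕opad) ∥ inner = 0c 5c 5c ∥ a8.
Outer hash (tag): sum = 12+92+92+168 = 364; mod 256 = 108 → 6c.

6c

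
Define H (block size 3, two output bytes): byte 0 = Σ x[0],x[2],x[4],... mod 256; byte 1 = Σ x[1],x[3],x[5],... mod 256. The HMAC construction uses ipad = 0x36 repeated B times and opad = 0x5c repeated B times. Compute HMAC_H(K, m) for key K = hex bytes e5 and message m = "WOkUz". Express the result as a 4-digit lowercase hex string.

Key hex bytes e5 is 1 byte ≤ B = 3; zero-pad to 3 bytes: K' = e5 00 00.
K' ⊕ ipad = d3 36 36.  K' ⊕ opad = b9 5c 5c.
Inner input = (K'⊕ipad) ∥ m = d3 36 36 ∥ 57 4f 6b 55 7a.
Inner hash: even-index sum = 429 mod 256 = 173; odd-index sum = 370 mod 256 = 114 → ad 72.
Outer input = (K'⊕opad) ∥ inner = b9 5c 5c ∥ ad 72.
Outer hash (tag): even-index sum = 391 mod 256 = 135; odd-index sum = 265 mod 256 = 9 → 87 09.

8709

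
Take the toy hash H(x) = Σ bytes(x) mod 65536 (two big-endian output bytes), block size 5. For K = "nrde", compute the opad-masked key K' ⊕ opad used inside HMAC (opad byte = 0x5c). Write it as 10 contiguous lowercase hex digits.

322e38395c

Key "nrde" = 6e 72 64 65 is 4 bytes ≤ B = 5; zero-pad to 5 bytes: K' = 6e 72 64 65 00.
XOR each byte with 0x5c: 6e⊕5c=32, 72⊕5c=2e, 64⊕5c=38, 65⊕5c=39, 00⊕5c=5c.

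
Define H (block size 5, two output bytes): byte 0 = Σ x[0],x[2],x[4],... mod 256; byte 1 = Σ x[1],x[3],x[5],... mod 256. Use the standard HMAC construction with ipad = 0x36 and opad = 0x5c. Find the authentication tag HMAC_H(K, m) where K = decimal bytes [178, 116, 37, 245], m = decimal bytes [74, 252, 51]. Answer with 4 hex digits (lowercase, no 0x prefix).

Key decimal bytes [178, 116, 37, 245] = b2 74 25 f5 is 4 bytes ≤ B = 5; zero-pad to 5 bytes: K' = b2 74 25 f5 00.
K' ⊕ ipad = 84 42 13 c3 36.  K' ⊕ opad = ee 28 79 a9 5c.
Inner input = (K'⊕ipad) ∥ m = 84 42 13 c3 36 ∥ 4a fc 33.
Inner hash: even-index sum = 457 mod 256 = 201; odd-index sum = 386 mod 256 = 130 → c9 82.
Outer input = (K'⊕opad) ∥ inner = ee 28 79 a9 5c ∥ c9 82.
Outer hash (tag): even-index sum = 581 mod 256 = 69; odd-index sum = 410 mod 256 = 154 → 45 9a.

459a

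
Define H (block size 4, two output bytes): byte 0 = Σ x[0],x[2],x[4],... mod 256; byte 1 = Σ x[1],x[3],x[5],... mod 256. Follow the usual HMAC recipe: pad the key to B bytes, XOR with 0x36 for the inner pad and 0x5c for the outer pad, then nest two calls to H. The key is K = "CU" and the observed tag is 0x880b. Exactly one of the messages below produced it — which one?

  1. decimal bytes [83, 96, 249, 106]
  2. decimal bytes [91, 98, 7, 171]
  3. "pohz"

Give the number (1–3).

2

Key "CU" = 43 55 is 2 bytes ≤ B = 4; zero-pad to 4 bytes: K' = 43 55 00 00.
K' ⊕ ipad = 75 63 36 36; K' ⊕ opad = 1f 09 5c 5c.
m1: inner = H(75 63 36 36 53 60 f9 6a) = f7 63; tag = H(1f 09 5c 5c f7 63) = 72c8
m2: inner = H(75 63 36 36 5b 62 07 ab) = 0d a6; tag = H(1f 09 5c 5c 0d a6) = 880b ← matches
m3: inner = H(75 63 36 36 70 6f 68 7a) = 83 82; tag = H(1f 09 5c 5c 83 82) = fee7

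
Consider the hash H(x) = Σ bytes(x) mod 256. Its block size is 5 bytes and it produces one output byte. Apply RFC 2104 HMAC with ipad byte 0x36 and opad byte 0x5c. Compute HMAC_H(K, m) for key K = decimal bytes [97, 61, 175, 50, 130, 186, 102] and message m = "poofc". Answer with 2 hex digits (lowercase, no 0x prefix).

Key decimal bytes [97, 61, 175, 50, 130, 186, 102] = 61 3d af 32 82 ba 66 is 7 bytes > B = 5, so hash it first: H(key) = 21, then zero-pad to 5 bytes: K' = 21 00 00 00 00.
K' ⊕ ipad = 17 36 36 36 36.  K' ⊕ opad = 7d 5c 5c 5c 5c.
Inner input = (K'⊕ipad) ∥ m = 17 36 36 36 36 ∥ 70 6f 6f 66 63.
Inner hash: sum = 23+54+54+54+54+112+111+111+102+99 = 774; mod 256 = 6 → 06.
Outer input = (K'⊕opad) ∥ inner = 7d 5c 5c 5c 5c ∥ 06.
Outer hash (tag): sum = 125+92+92+92+92+6 = 499; mod 256 = 243 → f3.

f3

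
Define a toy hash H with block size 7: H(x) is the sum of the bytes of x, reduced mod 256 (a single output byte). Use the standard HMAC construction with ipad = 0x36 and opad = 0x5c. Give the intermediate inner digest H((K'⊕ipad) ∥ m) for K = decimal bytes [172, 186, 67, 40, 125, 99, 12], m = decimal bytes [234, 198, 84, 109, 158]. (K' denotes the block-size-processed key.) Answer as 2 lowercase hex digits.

a2

Key decimal bytes [172, 186, 67, 40, 125, 99, 12] = ac ba 43 28 7d 63 0c is exactly B = 7 bytes: K' = ac ba 43 28 7d 63 0c.
K' ⊕ ipad = 9a 8c 75 1e 4b 55 3a.
Inner input = 9a 8c 75 1e 4b 55 3a ∥ ea c6 54 6d 9e.
Inner hash: sum = 154+140+117+30+75+85+58+234+198+84+109+158 = 1442; mod 256 = 162 → a2.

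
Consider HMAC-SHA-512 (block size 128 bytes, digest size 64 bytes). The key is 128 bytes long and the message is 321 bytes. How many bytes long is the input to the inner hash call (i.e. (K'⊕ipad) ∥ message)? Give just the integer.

Key is 128 ≤ 128 bytes, zero-padded: |K'| = 128.
Inner input = (K'⊕ipad) ∥ m → 128 + 321 = 449 bytes.

449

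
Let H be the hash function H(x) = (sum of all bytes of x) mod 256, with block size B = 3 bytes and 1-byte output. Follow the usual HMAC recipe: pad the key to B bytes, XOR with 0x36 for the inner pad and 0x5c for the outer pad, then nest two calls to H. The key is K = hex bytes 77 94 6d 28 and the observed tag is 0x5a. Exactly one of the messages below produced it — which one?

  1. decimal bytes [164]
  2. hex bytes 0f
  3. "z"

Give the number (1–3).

1

Key hex bytes 77 94 6d 28 is 4 bytes > B = 3, so hash it first: H(key) = a0, then zero-pad to 3 bytes: K' = a0 00 00.
K' ⊕ ipad = 96 36 36; K' ⊕ opad = fc 5c 5c.
m1: inner = H(96 36 36 a4) = a6; tag = H(fc 5c 5c a6) = 5a ← matches
m2: inner = H(96 36 36 0f) = 11; tag = H(fc 5c 5c 11) = c5
m3: inner = H(96 36 36 7a) = 7c; tag = H(fc 5c 5c 7c) = 30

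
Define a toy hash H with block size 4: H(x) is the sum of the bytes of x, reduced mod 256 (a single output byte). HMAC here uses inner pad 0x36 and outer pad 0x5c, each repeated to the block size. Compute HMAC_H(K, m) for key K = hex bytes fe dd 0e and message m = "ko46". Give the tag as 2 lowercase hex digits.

Key hex bytes fe dd 0e is 3 bytes ≤ B = 4; zero-pad to 4 bytes: K' = fe dd 0e 00.
K' ⊕ ipad = c8 eb 38 36.  K' ⊕ opad = a2 81 52 5c.
Inner input = (K'⊕ipad) ∥ m = c8 eb 38 36 ∥ 6b 6f 34 36.
Inner hash: sum = 200+235+56+54+107+111+52+54 = 869; mod 256 = 101 → 65.
Outer input = (K'⊕opad) ∥ inner = a2 81 52 5c ∥ 65.
Outer hash (tag): sum = 162+129+82+92+101 = 566; mod 256 = 54 → 36.

36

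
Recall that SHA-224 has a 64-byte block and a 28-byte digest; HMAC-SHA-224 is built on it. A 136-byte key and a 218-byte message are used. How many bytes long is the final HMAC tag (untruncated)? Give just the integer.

The tag is one SHA-224 digest: 28 bytes.

28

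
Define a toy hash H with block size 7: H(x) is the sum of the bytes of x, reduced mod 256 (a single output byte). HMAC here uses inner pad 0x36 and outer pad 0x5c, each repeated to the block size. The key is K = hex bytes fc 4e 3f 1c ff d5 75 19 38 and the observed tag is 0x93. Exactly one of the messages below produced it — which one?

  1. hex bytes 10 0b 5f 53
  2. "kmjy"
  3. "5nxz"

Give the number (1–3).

Key hex bytes fc 4e 3f 1c ff d5 75 19 38 is 9 bytes > B = 7, so hash it first: H(key) = 3f, then zero-pad to 7 bytes: K' = 3f 00 00 00 00 00 00.
K' ⊕ ipad = 09 36 36 36 36 36 36; K' ⊕ opad = 63 5c 5c 5c 5c 5c 5c.
m1: inner = H(09 36 36 36 36 36 36 10 0b 5f 53) = 1a; tag = H(63 5c 5c 5c 5c 5c 5c 1a) = a5
m2: inner = H(09 36 36 36 36 36 36 6b 6d 6a 79) = 08; tag = H(63 5c 5c 5c 5c 5c 5c 08) = 93 ← matches
m3: inner = H(09 36 36 36 36 36 36 35 6e 78 7a) = e2; tag = H(63 5c 5c 5c 5c 5c 5c e2) = 6d

2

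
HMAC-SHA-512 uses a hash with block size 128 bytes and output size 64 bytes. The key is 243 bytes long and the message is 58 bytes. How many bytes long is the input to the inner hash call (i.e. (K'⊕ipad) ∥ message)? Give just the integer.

Key is 243 > 128 bytes, so it is hashed to 64 bytes then zero-padded to 128: |K'| = 128.
Inner input = (K'⊕ipad) ∥ m → 128 + 58 = 186 bytes.

186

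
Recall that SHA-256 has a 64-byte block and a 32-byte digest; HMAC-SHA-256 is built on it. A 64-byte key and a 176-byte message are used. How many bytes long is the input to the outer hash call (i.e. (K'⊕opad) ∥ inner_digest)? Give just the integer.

Key is 64 ≤ 64 bytes, zero-padded: |K'| = 64.
Outer input = (K'⊕opad) ∥ H(inner) → 64 + 32 = 96 bytes.

96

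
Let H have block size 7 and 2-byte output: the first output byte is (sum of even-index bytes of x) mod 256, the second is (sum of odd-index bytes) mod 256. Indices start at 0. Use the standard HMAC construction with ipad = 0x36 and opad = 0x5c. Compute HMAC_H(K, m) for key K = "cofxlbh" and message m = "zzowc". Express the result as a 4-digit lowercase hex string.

24e3

Key "cofxlbh" = 63 6f 66 78 6c 62 68 is exactly B = 7 bytes: K' = 63 6f 66 78 6c 62 68.
K' ⊕ ipad = 55 59 50 4e 5a 54 5e.  K' ⊕ opad = 3f 33 3a 24 30 3e 34.
Inner input = (K'⊕ipad) ∥ m = 55 59 50 4e 5a 54 5e ∥ 7a 7a 6f 77 63.
Inner hash: even-index sum = 590 mod 256 = 78; odd-index sum = 583 mod 256 = 71 → 4e 47.
Outer input = (K'⊕opad) ∥ inner = 3f 33 3a 24 30 3e 34 ∥ 4e 47.
Outer hash (tag): even-index sum = 292 mod 256 = 36; odd-index sum = 227 mod 256 = 227 → 24 e3.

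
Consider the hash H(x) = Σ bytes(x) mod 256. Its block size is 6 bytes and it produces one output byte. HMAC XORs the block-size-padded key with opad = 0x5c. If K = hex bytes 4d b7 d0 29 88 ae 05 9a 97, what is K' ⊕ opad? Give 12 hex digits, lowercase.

Key hex bytes 4d b7 d0 29 88 ae 05 9a 97 is 9 bytes > B = 6, so hash it first: H(key) = 69, then zero-pad to 6 bytes: K' = 69 00 00 00 00 00.
XOR each byte with 0x5c: 69⊕5c=35, 00⊕5c=5c, 00⊕5c=5c, 00⊕5c=5c, 00⊕5c=5c, 00⊕5c=5c.

355c5c5c5c5c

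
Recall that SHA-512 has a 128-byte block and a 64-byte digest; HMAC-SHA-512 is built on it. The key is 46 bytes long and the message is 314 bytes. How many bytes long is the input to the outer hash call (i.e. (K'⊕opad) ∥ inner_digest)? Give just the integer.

192

Key is 46 ≤ 128 bytes, zero-padded: |K'| = 128.
Outer input = (K'⊕opad) ∥ H(inner) → 128 + 64 = 192 bytes.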